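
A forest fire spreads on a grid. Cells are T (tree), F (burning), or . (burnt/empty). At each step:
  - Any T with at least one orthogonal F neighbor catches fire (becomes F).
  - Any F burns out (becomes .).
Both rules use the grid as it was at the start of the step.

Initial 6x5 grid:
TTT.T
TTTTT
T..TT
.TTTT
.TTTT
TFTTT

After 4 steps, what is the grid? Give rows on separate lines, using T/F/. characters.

Step 1: 3 trees catch fire, 1 burn out
  TTT.T
  TTTTT
  T..TT
  .TTTT
  .FTTT
  F.FTT
Step 2: 3 trees catch fire, 3 burn out
  TTT.T
  TTTTT
  T..TT
  .FTTT
  ..FTT
  ...FT
Step 3: 3 trees catch fire, 3 burn out
  TTT.T
  TTTTT
  T..TT
  ..FTT
  ...FT
  ....F
Step 4: 2 trees catch fire, 3 burn out
  TTT.T
  TTTTT
  T..TT
  ...FT
  ....F
  .....

TTT.T
TTTTT
T..TT
...FT
....F
.....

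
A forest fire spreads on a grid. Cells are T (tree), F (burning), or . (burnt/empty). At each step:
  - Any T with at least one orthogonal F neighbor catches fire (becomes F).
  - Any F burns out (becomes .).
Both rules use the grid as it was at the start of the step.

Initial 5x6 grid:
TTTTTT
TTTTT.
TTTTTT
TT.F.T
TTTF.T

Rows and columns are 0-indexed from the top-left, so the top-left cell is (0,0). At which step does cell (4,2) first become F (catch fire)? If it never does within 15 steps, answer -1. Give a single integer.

Step 1: cell (4,2)='F' (+2 fires, +2 burnt)
  -> target ignites at step 1
Step 2: cell (4,2)='.' (+4 fires, +2 burnt)
Step 3: cell (4,2)='.' (+7 fires, +4 burnt)
Step 4: cell (4,2)='.' (+6 fires, +7 burnt)
Step 5: cell (4,2)='.' (+4 fires, +6 burnt)
Step 6: cell (4,2)='.' (+1 fires, +4 burnt)
Step 7: cell (4,2)='.' (+0 fires, +1 burnt)
  fire out at step 7

1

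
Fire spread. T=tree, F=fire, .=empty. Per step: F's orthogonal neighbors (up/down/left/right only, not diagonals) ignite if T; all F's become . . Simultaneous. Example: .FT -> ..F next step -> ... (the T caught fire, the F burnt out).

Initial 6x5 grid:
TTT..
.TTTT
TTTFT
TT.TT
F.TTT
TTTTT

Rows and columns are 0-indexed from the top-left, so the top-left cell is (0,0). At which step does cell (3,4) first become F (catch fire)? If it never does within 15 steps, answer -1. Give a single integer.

Step 1: cell (3,4)='T' (+6 fires, +2 burnt)
Step 2: cell (3,4)='F' (+8 fires, +6 burnt)
  -> target ignites at step 2
Step 3: cell (3,4)='.' (+6 fires, +8 burnt)
Step 4: cell (3,4)='.' (+2 fires, +6 burnt)
Step 5: cell (3,4)='.' (+1 fires, +2 burnt)
Step 6: cell (3,4)='.' (+0 fires, +1 burnt)
  fire out at step 6

2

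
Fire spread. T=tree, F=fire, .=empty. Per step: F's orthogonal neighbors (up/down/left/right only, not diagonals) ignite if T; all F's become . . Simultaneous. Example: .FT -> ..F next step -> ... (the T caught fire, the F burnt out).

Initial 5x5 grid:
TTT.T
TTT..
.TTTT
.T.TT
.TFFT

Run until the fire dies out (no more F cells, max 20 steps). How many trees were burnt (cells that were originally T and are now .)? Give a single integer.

Step 1: +3 fires, +2 burnt (F count now 3)
Step 2: +3 fires, +3 burnt (F count now 3)
Step 3: +3 fires, +3 burnt (F count now 3)
Step 4: +2 fires, +3 burnt (F count now 2)
Step 5: +3 fires, +2 burnt (F count now 3)
Step 6: +1 fires, +3 burnt (F count now 1)
Step 7: +0 fires, +1 burnt (F count now 0)
Fire out after step 7
Initially T: 16, now '.': 24
Total burnt (originally-T cells now '.'): 15

Answer: 15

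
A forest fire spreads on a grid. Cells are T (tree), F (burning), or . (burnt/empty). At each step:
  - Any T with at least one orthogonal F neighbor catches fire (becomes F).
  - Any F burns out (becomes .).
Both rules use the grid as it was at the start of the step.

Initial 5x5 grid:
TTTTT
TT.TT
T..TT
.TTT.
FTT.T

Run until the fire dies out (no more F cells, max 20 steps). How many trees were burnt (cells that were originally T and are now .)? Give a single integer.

Step 1: +1 fires, +1 burnt (F count now 1)
Step 2: +2 fires, +1 burnt (F count now 2)
Step 3: +1 fires, +2 burnt (F count now 1)
Step 4: +1 fires, +1 burnt (F count now 1)
Step 5: +1 fires, +1 burnt (F count now 1)
Step 6: +2 fires, +1 burnt (F count now 2)
Step 7: +2 fires, +2 burnt (F count now 2)
Step 8: +2 fires, +2 burnt (F count now 2)
Step 9: +1 fires, +2 burnt (F count now 1)
Step 10: +2 fires, +1 burnt (F count now 2)
Step 11: +1 fires, +2 burnt (F count now 1)
Step 12: +1 fires, +1 burnt (F count now 1)
Step 13: +0 fires, +1 burnt (F count now 0)
Fire out after step 13
Initially T: 18, now '.': 24
Total burnt (originally-T cells now '.'): 17

Answer: 17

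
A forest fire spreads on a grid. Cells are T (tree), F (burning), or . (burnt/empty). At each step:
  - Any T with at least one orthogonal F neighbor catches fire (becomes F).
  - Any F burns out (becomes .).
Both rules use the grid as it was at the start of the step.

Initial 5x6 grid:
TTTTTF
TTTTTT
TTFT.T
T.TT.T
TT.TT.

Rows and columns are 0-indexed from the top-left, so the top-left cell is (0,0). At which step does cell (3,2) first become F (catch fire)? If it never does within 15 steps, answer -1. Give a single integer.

Step 1: cell (3,2)='F' (+6 fires, +2 burnt)
  -> target ignites at step 1
Step 2: cell (3,2)='.' (+8 fires, +6 burnt)
Step 3: cell (3,2)='.' (+5 fires, +8 burnt)
Step 4: cell (3,2)='.' (+3 fires, +5 burnt)
Step 5: cell (3,2)='.' (+1 fires, +3 burnt)
Step 6: cell (3,2)='.' (+0 fires, +1 burnt)
  fire out at step 6

1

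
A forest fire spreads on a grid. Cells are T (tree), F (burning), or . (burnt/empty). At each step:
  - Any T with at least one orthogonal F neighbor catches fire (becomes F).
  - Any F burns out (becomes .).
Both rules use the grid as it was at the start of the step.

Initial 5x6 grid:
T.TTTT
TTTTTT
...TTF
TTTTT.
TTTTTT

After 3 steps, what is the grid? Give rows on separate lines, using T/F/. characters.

Step 1: 2 trees catch fire, 1 burn out
  T.TTTT
  TTTTTF
  ...TF.
  TTTTT.
  TTTTTT
Step 2: 4 trees catch fire, 2 burn out
  T.TTTF
  TTTTF.
  ...F..
  TTTTF.
  TTTTTT
Step 3: 4 trees catch fire, 4 burn out
  T.TTF.
  TTTF..
  ......
  TTTF..
  TTTTFT

T.TTF.
TTTF..
......
TTTF..
TTTTFT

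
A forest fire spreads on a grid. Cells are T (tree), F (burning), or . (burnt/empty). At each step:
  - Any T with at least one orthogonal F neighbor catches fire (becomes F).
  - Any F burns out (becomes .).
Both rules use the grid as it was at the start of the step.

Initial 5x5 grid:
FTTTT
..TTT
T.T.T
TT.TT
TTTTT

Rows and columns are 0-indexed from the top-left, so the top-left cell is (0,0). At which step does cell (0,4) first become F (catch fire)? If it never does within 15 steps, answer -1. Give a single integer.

Step 1: cell (0,4)='T' (+1 fires, +1 burnt)
Step 2: cell (0,4)='T' (+1 fires, +1 burnt)
Step 3: cell (0,4)='T' (+2 fires, +1 burnt)
Step 4: cell (0,4)='F' (+3 fires, +2 burnt)
  -> target ignites at step 4
Step 5: cell (0,4)='.' (+1 fires, +3 burnt)
Step 6: cell (0,4)='.' (+1 fires, +1 burnt)
Step 7: cell (0,4)='.' (+1 fires, +1 burnt)
Step 8: cell (0,4)='.' (+2 fires, +1 burnt)
Step 9: cell (0,4)='.' (+1 fires, +2 burnt)
Step 10: cell (0,4)='.' (+1 fires, +1 burnt)
Step 11: cell (0,4)='.' (+1 fires, +1 burnt)
Step 12: cell (0,4)='.' (+2 fires, +1 burnt)
Step 13: cell (0,4)='.' (+1 fires, +2 burnt)
Step 14: cell (0,4)='.' (+1 fires, +1 burnt)
Step 15: cell (0,4)='.' (+0 fires, +1 burnt)
  fire out at step 15

4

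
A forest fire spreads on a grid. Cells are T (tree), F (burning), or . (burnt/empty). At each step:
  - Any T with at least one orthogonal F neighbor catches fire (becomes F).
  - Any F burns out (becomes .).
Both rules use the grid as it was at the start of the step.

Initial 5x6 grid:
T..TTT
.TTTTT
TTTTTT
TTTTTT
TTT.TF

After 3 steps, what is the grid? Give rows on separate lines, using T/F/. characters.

Step 1: 2 trees catch fire, 1 burn out
  T..TTT
  .TTTTT
  TTTTTT
  TTTTTF
  TTT.F.
Step 2: 2 trees catch fire, 2 burn out
  T..TTT
  .TTTTT
  TTTTTF
  TTTTF.
  TTT...
Step 3: 3 trees catch fire, 2 burn out
  T..TTT
  .TTTTF
  TTTTF.
  TTTF..
  TTT...

T..TTT
.TTTTF
TTTTF.
TTTF..
TTT...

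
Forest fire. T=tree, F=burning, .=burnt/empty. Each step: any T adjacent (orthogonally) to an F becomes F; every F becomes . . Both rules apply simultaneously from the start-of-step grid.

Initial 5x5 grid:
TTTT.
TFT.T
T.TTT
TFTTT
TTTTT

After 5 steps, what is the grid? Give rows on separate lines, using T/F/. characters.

Step 1: 6 trees catch fire, 2 burn out
  TFTT.
  F.F.T
  T.TTT
  F.FTT
  TFTTT
Step 2: 7 trees catch fire, 6 burn out
  F.FT.
  ....T
  F.FTT
  ...FT
  F.FTT
Step 3: 4 trees catch fire, 7 burn out
  ...F.
  ....T
  ...FT
  ....F
  ...FT
Step 4: 2 trees catch fire, 4 burn out
  .....
  ....T
  ....F
  .....
  ....F
Step 5: 1 trees catch fire, 2 burn out
  .....
  ....F
  .....
  .....
  .....

.....
....F
.....
.....
.....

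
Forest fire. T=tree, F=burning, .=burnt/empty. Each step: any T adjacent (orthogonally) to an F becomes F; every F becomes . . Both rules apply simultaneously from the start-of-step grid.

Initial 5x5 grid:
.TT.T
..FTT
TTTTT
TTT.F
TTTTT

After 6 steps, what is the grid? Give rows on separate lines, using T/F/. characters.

Step 1: 5 trees catch fire, 2 burn out
  .TF.T
  ...FT
  TTFTF
  TTT..
  TTTTF
Step 2: 6 trees catch fire, 5 burn out
  .F..T
  ....F
  TF.F.
  TTF..
  TTTF.
Step 3: 4 trees catch fire, 6 burn out
  ....F
  .....
  F....
  TF...
  TTF..
Step 4: 2 trees catch fire, 4 burn out
  .....
  .....
  .....
  F....
  TF...
Step 5: 1 trees catch fire, 2 burn out
  .....
  .....
  .....
  .....
  F....
Step 6: 0 trees catch fire, 1 burn out
  .....
  .....
  .....
  .....
  .....

.....
.....
.....
.....
.....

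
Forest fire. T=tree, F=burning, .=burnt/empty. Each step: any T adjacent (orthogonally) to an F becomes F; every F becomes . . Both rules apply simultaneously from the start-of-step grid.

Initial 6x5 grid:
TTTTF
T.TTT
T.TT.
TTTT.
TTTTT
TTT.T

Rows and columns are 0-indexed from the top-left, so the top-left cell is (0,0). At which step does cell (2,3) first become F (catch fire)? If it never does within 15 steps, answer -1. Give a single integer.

Step 1: cell (2,3)='T' (+2 fires, +1 burnt)
Step 2: cell (2,3)='T' (+2 fires, +2 burnt)
Step 3: cell (2,3)='F' (+3 fires, +2 burnt)
  -> target ignites at step 3
Step 4: cell (2,3)='.' (+3 fires, +3 burnt)
Step 5: cell (2,3)='.' (+3 fires, +3 burnt)
Step 6: cell (2,3)='.' (+4 fires, +3 burnt)
Step 7: cell (2,3)='.' (+4 fires, +4 burnt)
Step 8: cell (2,3)='.' (+2 fires, +4 burnt)
Step 9: cell (2,3)='.' (+1 fires, +2 burnt)
Step 10: cell (2,3)='.' (+0 fires, +1 burnt)
  fire out at step 10

3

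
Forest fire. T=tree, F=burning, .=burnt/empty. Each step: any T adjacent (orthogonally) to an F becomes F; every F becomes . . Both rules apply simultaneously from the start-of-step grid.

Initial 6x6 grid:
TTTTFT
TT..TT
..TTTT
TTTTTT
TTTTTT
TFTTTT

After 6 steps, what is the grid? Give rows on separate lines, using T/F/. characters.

Step 1: 6 trees catch fire, 2 burn out
  TTTF.F
  TT..FT
  ..TTTT
  TTTTTT
  TFTTTT
  F.FTTT
Step 2: 7 trees catch fire, 6 burn out
  TTF...
  TT...F
  ..TTFT
  TFTTTT
  F.FTTT
  ...FTT
Step 3: 8 trees catch fire, 7 burn out
  TF....
  TT....
  ..TF.F
  F.FTFT
  ...FTT
  ....FT
Step 4: 7 trees catch fire, 8 burn out
  F.....
  TF....
  ..F...
  ...F.F
  ....FT
  .....F
Step 5: 2 trees catch fire, 7 burn out
  ......
  F.....
  ......
  ......
  .....F
  ......
Step 6: 0 trees catch fire, 2 burn out
  ......
  ......
  ......
  ......
  ......
  ......

......
......
......
......
......
......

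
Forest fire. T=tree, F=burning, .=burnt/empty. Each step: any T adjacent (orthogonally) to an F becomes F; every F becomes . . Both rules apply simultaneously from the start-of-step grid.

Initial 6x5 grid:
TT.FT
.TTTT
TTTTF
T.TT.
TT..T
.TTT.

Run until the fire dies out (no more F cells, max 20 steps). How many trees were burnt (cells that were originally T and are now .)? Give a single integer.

Answer: 19

Derivation:
Step 1: +4 fires, +2 burnt (F count now 4)
Step 2: +3 fires, +4 burnt (F count now 3)
Step 3: +3 fires, +3 burnt (F count now 3)
Step 4: +2 fires, +3 burnt (F count now 2)
Step 5: +2 fires, +2 burnt (F count now 2)
Step 6: +1 fires, +2 burnt (F count now 1)
Step 7: +1 fires, +1 burnt (F count now 1)
Step 8: +1 fires, +1 burnt (F count now 1)
Step 9: +1 fires, +1 burnt (F count now 1)
Step 10: +1 fires, +1 burnt (F count now 1)
Step 11: +0 fires, +1 burnt (F count now 0)
Fire out after step 11
Initially T: 20, now '.': 29
Total burnt (originally-T cells now '.'): 19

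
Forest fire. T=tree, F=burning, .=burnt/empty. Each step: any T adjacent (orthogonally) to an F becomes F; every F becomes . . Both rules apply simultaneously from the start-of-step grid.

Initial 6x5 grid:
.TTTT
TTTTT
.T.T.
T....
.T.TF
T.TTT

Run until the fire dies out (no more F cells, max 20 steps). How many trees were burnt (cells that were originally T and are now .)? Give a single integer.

Step 1: +2 fires, +1 burnt (F count now 2)
Step 2: +1 fires, +2 burnt (F count now 1)
Step 3: +1 fires, +1 burnt (F count now 1)
Step 4: +0 fires, +1 burnt (F count now 0)
Fire out after step 4
Initially T: 18, now '.': 16
Total burnt (originally-T cells now '.'): 4

Answer: 4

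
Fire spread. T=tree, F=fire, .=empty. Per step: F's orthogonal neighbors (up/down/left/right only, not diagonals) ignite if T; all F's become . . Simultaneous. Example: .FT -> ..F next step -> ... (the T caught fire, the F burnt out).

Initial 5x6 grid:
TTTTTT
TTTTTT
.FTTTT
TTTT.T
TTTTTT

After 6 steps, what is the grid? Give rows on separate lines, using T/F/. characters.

Step 1: 3 trees catch fire, 1 burn out
  TTTTTT
  TFTTTT
  ..FTTT
  TFTT.T
  TTTTTT
Step 2: 7 trees catch fire, 3 burn out
  TFTTTT
  F.FTTT
  ...FTT
  F.FT.T
  TFTTTT
Step 3: 7 trees catch fire, 7 burn out
  F.FTTT
  ...FTT
  ....FT
  ...F.T
  F.FTTT
Step 4: 4 trees catch fire, 7 burn out
  ...FTT
  ....FT
  .....F
  .....T
  ...FTT
Step 5: 4 trees catch fire, 4 burn out
  ....FT
  .....F
  ......
  .....F
  ....FT
Step 6: 2 trees catch fire, 4 burn out
  .....F
  ......
  ......
  ......
  .....F

.....F
......
......
......
.....F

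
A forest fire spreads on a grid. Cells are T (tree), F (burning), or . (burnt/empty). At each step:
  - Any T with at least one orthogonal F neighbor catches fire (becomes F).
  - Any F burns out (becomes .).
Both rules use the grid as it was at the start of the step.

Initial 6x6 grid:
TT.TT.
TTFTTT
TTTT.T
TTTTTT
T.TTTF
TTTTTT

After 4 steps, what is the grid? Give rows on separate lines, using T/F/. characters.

Step 1: 6 trees catch fire, 2 burn out
  TT.TT.
  TF.FTT
  TTFT.T
  TTTTTF
  T.TTF.
  TTTTTF
Step 2: 11 trees catch fire, 6 burn out
  TF.FT.
  F...FT
  TF.F.F
  TTFTF.
  T.TF..
  TTTTF.
Step 3: 8 trees catch fire, 11 burn out
  F...F.
  .....F
  F.....
  TF.F..
  T.F...
  TTTF..
Step 4: 2 trees catch fire, 8 burn out
  ......
  ......
  ......
  F.....
  T.....
  TTF...

......
......
......
F.....
T.....
TTF...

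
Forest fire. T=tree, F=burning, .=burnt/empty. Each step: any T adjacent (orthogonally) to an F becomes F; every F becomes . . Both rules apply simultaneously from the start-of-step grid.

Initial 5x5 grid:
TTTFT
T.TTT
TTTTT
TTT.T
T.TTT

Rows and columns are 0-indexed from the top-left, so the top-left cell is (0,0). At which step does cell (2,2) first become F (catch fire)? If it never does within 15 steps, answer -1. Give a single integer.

Step 1: cell (2,2)='T' (+3 fires, +1 burnt)
Step 2: cell (2,2)='T' (+4 fires, +3 burnt)
Step 3: cell (2,2)='F' (+3 fires, +4 burnt)
  -> target ignites at step 3
Step 4: cell (2,2)='.' (+4 fires, +3 burnt)
Step 5: cell (2,2)='.' (+4 fires, +4 burnt)
Step 6: cell (2,2)='.' (+2 fires, +4 burnt)
Step 7: cell (2,2)='.' (+1 fires, +2 burnt)
Step 8: cell (2,2)='.' (+0 fires, +1 burnt)
  fire out at step 8

3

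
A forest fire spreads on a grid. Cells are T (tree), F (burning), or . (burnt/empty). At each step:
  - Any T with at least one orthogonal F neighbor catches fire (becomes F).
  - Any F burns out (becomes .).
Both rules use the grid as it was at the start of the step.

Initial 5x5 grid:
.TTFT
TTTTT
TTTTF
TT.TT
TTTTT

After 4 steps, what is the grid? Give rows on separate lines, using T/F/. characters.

Step 1: 6 trees catch fire, 2 burn out
  .TF.F
  TTTFF
  TTTF.
  TT.TF
  TTTTT
Step 2: 5 trees catch fire, 6 burn out
  .F...
  TTF..
  TTF..
  TT.F.
  TTTTF
Step 3: 3 trees catch fire, 5 burn out
  .....
  TF...
  TF...
  TT...
  TTTF.
Step 4: 4 trees catch fire, 3 burn out
  .....
  F....
  F....
  TF...
  TTF..

.....
F....
F....
TF...
TTF..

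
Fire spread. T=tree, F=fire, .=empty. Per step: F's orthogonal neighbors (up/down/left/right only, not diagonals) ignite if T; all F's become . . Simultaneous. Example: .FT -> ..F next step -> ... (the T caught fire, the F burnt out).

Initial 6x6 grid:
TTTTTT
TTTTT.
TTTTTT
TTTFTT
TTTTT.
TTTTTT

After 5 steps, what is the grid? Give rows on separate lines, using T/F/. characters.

Step 1: 4 trees catch fire, 1 burn out
  TTTTTT
  TTTTT.
  TTTFTT
  TTF.FT
  TTTFT.
  TTTTTT
Step 2: 8 trees catch fire, 4 burn out
  TTTTTT
  TTTFT.
  TTF.FT
  TF...F
  TTF.F.
  TTTFTT
Step 3: 9 trees catch fire, 8 burn out
  TTTFTT
  TTF.F.
  TF...F
  F.....
  TF....
  TTF.FT
Step 4: 7 trees catch fire, 9 burn out
  TTF.FT
  TF....
  F.....
  ......
  F.....
  TF...F
Step 5: 4 trees catch fire, 7 burn out
  TF...F
  F.....
  ......
  ......
  ......
  F.....

TF...F
F.....
......
......
......
F.....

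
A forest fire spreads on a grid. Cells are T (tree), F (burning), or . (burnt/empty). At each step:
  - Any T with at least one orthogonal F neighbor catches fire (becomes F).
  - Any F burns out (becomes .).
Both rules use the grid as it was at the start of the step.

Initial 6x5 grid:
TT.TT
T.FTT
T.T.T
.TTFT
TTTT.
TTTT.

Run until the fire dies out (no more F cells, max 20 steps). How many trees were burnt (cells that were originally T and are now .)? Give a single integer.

Step 1: +5 fires, +2 burnt (F count now 5)
Step 2: +6 fires, +5 burnt (F count now 6)
Step 3: +3 fires, +6 burnt (F count now 3)
Step 4: +2 fires, +3 burnt (F count now 2)
Step 5: +1 fires, +2 burnt (F count now 1)
Step 6: +0 fires, +1 burnt (F count now 0)
Fire out after step 6
Initially T: 21, now '.': 26
Total burnt (originally-T cells now '.'): 17

Answer: 17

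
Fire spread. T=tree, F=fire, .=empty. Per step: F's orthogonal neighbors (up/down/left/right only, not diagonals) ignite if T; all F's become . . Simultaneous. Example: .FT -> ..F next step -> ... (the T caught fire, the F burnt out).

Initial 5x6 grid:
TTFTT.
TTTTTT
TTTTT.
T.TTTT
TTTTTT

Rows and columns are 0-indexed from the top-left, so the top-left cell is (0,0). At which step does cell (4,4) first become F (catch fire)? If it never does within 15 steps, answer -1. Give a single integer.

Step 1: cell (4,4)='T' (+3 fires, +1 burnt)
Step 2: cell (4,4)='T' (+5 fires, +3 burnt)
Step 3: cell (4,4)='T' (+5 fires, +5 burnt)
Step 4: cell (4,4)='T' (+5 fires, +5 burnt)
Step 5: cell (4,4)='T' (+4 fires, +5 burnt)
Step 6: cell (4,4)='F' (+3 fires, +4 burnt)
  -> target ignites at step 6
Step 7: cell (4,4)='.' (+1 fires, +3 burnt)
Step 8: cell (4,4)='.' (+0 fires, +1 burnt)
  fire out at step 8

6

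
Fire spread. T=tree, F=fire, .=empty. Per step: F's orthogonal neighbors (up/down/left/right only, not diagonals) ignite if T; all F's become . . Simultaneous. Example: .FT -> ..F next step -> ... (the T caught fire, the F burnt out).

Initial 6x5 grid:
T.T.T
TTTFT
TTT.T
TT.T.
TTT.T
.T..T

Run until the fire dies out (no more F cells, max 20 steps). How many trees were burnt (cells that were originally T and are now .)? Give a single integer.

Step 1: +2 fires, +1 burnt (F count now 2)
Step 2: +5 fires, +2 burnt (F count now 5)
Step 3: +2 fires, +5 burnt (F count now 2)
Step 4: +3 fires, +2 burnt (F count now 3)
Step 5: +2 fires, +3 burnt (F count now 2)
Step 6: +3 fires, +2 burnt (F count now 3)
Step 7: +0 fires, +3 burnt (F count now 0)
Fire out after step 7
Initially T: 20, now '.': 27
Total burnt (originally-T cells now '.'): 17

Answer: 17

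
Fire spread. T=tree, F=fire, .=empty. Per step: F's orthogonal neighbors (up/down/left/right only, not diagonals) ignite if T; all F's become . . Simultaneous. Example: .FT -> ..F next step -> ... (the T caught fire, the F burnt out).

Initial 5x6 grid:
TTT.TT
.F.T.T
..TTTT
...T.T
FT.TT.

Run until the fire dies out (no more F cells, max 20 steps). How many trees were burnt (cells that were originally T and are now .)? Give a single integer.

Answer: 4

Derivation:
Step 1: +2 fires, +2 burnt (F count now 2)
Step 2: +2 fires, +2 burnt (F count now 2)
Step 3: +0 fires, +2 burnt (F count now 0)
Fire out after step 3
Initially T: 16, now '.': 18
Total burnt (originally-T cells now '.'): 4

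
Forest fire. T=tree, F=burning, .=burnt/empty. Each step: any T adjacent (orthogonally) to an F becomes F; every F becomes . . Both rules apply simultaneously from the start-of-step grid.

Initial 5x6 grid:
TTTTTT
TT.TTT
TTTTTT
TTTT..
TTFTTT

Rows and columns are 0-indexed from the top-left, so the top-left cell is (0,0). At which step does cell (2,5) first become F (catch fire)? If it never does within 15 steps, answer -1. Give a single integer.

Step 1: cell (2,5)='T' (+3 fires, +1 burnt)
Step 2: cell (2,5)='T' (+5 fires, +3 burnt)
Step 3: cell (2,5)='T' (+4 fires, +5 burnt)
Step 4: cell (2,5)='T' (+4 fires, +4 burnt)
Step 5: cell (2,5)='F' (+5 fires, +4 burnt)
  -> target ignites at step 5
Step 6: cell (2,5)='.' (+4 fires, +5 burnt)
Step 7: cell (2,5)='.' (+1 fires, +4 burnt)
Step 8: cell (2,5)='.' (+0 fires, +1 burnt)
  fire out at step 8

5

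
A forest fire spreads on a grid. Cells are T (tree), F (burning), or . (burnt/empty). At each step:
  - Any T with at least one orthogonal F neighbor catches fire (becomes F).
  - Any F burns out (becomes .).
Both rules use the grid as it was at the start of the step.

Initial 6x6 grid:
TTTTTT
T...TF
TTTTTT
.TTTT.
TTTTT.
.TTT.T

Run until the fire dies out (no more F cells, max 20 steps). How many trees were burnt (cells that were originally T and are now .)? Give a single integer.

Answer: 26

Derivation:
Step 1: +3 fires, +1 burnt (F count now 3)
Step 2: +2 fires, +3 burnt (F count now 2)
Step 3: +3 fires, +2 burnt (F count now 3)
Step 4: +4 fires, +3 burnt (F count now 4)
Step 5: +4 fires, +4 burnt (F count now 4)
Step 6: +5 fires, +4 burnt (F count now 5)
Step 7: +3 fires, +5 burnt (F count now 3)
Step 8: +2 fires, +3 burnt (F count now 2)
Step 9: +0 fires, +2 burnt (F count now 0)
Fire out after step 9
Initially T: 27, now '.': 35
Total burnt (originally-T cells now '.'): 26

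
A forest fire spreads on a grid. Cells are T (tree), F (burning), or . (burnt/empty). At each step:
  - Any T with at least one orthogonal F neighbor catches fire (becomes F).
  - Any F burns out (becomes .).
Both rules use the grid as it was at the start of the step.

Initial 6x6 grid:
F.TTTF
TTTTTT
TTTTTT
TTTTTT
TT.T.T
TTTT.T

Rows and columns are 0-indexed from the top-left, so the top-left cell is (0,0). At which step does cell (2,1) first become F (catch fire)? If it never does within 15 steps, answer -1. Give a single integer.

Step 1: cell (2,1)='T' (+3 fires, +2 burnt)
Step 2: cell (2,1)='T' (+5 fires, +3 burnt)
Step 3: cell (2,1)='F' (+7 fires, +5 burnt)
  -> target ignites at step 3
Step 4: cell (2,1)='.' (+6 fires, +7 burnt)
Step 5: cell (2,1)='.' (+5 fires, +6 burnt)
Step 6: cell (2,1)='.' (+2 fires, +5 burnt)
Step 7: cell (2,1)='.' (+2 fires, +2 burnt)
Step 8: cell (2,1)='.' (+0 fires, +2 burnt)
  fire out at step 8

3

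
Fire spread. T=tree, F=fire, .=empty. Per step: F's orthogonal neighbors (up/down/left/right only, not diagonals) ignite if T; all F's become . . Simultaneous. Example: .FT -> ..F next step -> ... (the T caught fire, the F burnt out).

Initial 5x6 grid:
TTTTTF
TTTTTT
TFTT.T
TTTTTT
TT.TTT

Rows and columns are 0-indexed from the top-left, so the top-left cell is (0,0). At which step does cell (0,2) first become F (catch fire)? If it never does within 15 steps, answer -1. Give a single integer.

Step 1: cell (0,2)='T' (+6 fires, +2 burnt)
Step 2: cell (0,2)='T' (+10 fires, +6 burnt)
Step 3: cell (0,2)='F' (+6 fires, +10 burnt)
  -> target ignites at step 3
Step 4: cell (0,2)='.' (+3 fires, +6 burnt)
Step 5: cell (0,2)='.' (+1 fires, +3 burnt)
Step 6: cell (0,2)='.' (+0 fires, +1 burnt)
  fire out at step 6

3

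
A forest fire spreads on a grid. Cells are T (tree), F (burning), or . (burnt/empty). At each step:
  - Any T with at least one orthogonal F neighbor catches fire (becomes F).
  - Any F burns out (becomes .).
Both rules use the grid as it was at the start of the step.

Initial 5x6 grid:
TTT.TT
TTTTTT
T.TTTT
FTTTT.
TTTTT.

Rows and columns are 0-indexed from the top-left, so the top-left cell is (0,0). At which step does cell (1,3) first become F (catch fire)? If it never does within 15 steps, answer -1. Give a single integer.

Step 1: cell (1,3)='T' (+3 fires, +1 burnt)
Step 2: cell (1,3)='T' (+3 fires, +3 burnt)
Step 3: cell (1,3)='T' (+5 fires, +3 burnt)
Step 4: cell (1,3)='T' (+5 fires, +5 burnt)
Step 5: cell (1,3)='F' (+4 fires, +5 burnt)
  -> target ignites at step 5
Step 6: cell (1,3)='.' (+2 fires, +4 burnt)
Step 7: cell (1,3)='.' (+2 fires, +2 burnt)
Step 8: cell (1,3)='.' (+1 fires, +2 burnt)
Step 9: cell (1,3)='.' (+0 fires, +1 burnt)
  fire out at step 9

5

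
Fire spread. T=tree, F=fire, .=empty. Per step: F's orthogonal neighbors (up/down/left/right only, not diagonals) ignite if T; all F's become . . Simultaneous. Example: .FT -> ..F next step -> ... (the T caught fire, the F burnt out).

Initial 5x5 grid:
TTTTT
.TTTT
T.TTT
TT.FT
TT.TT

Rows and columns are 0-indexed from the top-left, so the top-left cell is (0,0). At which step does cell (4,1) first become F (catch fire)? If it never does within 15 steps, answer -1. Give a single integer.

Step 1: cell (4,1)='T' (+3 fires, +1 burnt)
Step 2: cell (4,1)='T' (+4 fires, +3 burnt)
Step 3: cell (4,1)='T' (+3 fires, +4 burnt)
Step 4: cell (4,1)='T' (+3 fires, +3 burnt)
Step 5: cell (4,1)='T' (+1 fires, +3 burnt)
Step 6: cell (4,1)='T' (+1 fires, +1 burnt)
Step 7: cell (4,1)='T' (+0 fires, +1 burnt)
  fire out at step 7
Target never catches fire within 15 steps

-1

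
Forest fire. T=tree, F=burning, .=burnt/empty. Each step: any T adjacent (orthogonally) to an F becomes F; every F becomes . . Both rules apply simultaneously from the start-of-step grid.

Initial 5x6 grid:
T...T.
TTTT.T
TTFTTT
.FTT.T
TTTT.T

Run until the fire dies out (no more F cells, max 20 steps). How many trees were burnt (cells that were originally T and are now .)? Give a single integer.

Answer: 19

Derivation:
Step 1: +5 fires, +2 burnt (F count now 5)
Step 2: +7 fires, +5 burnt (F count now 7)
Step 3: +3 fires, +7 burnt (F count now 3)
Step 4: +3 fires, +3 burnt (F count now 3)
Step 5: +1 fires, +3 burnt (F count now 1)
Step 6: +0 fires, +1 burnt (F count now 0)
Fire out after step 6
Initially T: 20, now '.': 29
Total burnt (originally-T cells now '.'): 19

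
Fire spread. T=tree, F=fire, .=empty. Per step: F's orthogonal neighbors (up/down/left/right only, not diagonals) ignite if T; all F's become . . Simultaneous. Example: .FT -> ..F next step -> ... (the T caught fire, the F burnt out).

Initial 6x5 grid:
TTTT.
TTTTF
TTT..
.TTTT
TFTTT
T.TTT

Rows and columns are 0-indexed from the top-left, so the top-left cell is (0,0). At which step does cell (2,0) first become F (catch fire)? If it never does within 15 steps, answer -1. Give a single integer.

Step 1: cell (2,0)='T' (+4 fires, +2 burnt)
Step 2: cell (2,0)='T' (+7 fires, +4 burnt)
Step 3: cell (2,0)='F' (+7 fires, +7 burnt)
  -> target ignites at step 3
Step 4: cell (2,0)='.' (+4 fires, +7 burnt)
Step 5: cell (2,0)='.' (+1 fires, +4 burnt)
Step 6: cell (2,0)='.' (+0 fires, +1 burnt)
  fire out at step 6

3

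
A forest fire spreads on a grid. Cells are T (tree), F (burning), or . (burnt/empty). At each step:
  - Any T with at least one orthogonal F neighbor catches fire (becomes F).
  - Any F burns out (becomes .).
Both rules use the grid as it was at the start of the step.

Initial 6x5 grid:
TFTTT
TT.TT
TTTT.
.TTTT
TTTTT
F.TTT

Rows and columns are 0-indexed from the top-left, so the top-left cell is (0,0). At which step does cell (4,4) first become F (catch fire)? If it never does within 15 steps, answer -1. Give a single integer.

Step 1: cell (4,4)='T' (+4 fires, +2 burnt)
Step 2: cell (4,4)='T' (+4 fires, +4 burnt)
Step 3: cell (4,4)='T' (+6 fires, +4 burnt)
Step 4: cell (4,4)='T' (+5 fires, +6 burnt)
Step 5: cell (4,4)='F' (+3 fires, +5 burnt)
  -> target ignites at step 5
Step 6: cell (4,4)='.' (+2 fires, +3 burnt)
Step 7: cell (4,4)='.' (+0 fires, +2 burnt)
  fire out at step 7

5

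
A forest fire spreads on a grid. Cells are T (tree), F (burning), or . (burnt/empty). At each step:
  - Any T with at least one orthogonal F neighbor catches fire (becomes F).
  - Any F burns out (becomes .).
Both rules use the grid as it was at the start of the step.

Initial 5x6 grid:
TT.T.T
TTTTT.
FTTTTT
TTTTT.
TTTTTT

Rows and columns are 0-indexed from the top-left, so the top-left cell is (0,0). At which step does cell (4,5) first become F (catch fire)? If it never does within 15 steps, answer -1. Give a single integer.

Step 1: cell (4,5)='T' (+3 fires, +1 burnt)
Step 2: cell (4,5)='T' (+5 fires, +3 burnt)
Step 3: cell (4,5)='T' (+5 fires, +5 burnt)
Step 4: cell (4,5)='T' (+4 fires, +5 burnt)
Step 5: cell (4,5)='T' (+5 fires, +4 burnt)
Step 6: cell (4,5)='T' (+1 fires, +5 burnt)
Step 7: cell (4,5)='F' (+1 fires, +1 burnt)
  -> target ignites at step 7
Step 8: cell (4,5)='.' (+0 fires, +1 burnt)
  fire out at step 8

7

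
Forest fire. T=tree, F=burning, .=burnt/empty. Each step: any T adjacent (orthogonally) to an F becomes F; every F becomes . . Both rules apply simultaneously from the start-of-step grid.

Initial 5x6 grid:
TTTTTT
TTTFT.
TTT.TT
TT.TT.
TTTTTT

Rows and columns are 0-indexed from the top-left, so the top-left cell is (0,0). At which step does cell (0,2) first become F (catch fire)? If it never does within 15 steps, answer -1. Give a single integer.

Step 1: cell (0,2)='T' (+3 fires, +1 burnt)
Step 2: cell (0,2)='F' (+5 fires, +3 burnt)
  -> target ignites at step 2
Step 3: cell (0,2)='.' (+6 fires, +5 burnt)
Step 4: cell (0,2)='.' (+5 fires, +6 burnt)
Step 5: cell (0,2)='.' (+4 fires, +5 burnt)
Step 6: cell (0,2)='.' (+2 fires, +4 burnt)
Step 7: cell (0,2)='.' (+0 fires, +2 burnt)
  fire out at step 7

2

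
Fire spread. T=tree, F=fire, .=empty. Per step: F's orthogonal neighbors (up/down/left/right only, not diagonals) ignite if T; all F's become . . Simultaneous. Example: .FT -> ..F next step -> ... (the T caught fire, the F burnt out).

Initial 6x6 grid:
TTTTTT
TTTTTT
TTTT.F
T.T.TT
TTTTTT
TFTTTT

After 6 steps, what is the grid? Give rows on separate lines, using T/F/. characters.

Step 1: 5 trees catch fire, 2 burn out
  TTTTTT
  TTTTTF
  TTTT..
  T.T.TF
  TFTTTT
  F.FTTT
Step 2: 7 trees catch fire, 5 burn out
  TTTTTF
  TTTTF.
  TTTT..
  T.T.F.
  F.FTTF
  ...FTT
Step 3: 8 trees catch fire, 7 burn out
  TTTTF.
  TTTF..
  TTTT..
  F.F...
  ...FF.
  ....FF
Step 4: 5 trees catch fire, 8 burn out
  TTTF..
  TTF...
  FTFF..
  ......
  ......
  ......
Step 5: 4 trees catch fire, 5 burn out
  TTF...
  FF....
  .F....
  ......
  ......
  ......
Step 6: 2 trees catch fire, 4 burn out
  FF....
  ......
  ......
  ......
  ......
  ......

FF....
......
......
......
......
......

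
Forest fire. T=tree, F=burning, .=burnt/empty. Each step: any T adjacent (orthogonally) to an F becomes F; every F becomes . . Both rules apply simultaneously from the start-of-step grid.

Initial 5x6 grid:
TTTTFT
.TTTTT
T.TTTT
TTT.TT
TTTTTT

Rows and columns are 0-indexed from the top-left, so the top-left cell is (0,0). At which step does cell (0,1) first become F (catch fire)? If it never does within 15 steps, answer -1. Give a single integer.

Step 1: cell (0,1)='T' (+3 fires, +1 burnt)
Step 2: cell (0,1)='T' (+4 fires, +3 burnt)
Step 3: cell (0,1)='F' (+5 fires, +4 burnt)
  -> target ignites at step 3
Step 4: cell (0,1)='.' (+5 fires, +5 burnt)
Step 5: cell (0,1)='.' (+3 fires, +5 burnt)
Step 6: cell (0,1)='.' (+2 fires, +3 burnt)
Step 7: cell (0,1)='.' (+2 fires, +2 burnt)
Step 8: cell (0,1)='.' (+2 fires, +2 burnt)
Step 9: cell (0,1)='.' (+0 fires, +2 burnt)
  fire out at step 9

3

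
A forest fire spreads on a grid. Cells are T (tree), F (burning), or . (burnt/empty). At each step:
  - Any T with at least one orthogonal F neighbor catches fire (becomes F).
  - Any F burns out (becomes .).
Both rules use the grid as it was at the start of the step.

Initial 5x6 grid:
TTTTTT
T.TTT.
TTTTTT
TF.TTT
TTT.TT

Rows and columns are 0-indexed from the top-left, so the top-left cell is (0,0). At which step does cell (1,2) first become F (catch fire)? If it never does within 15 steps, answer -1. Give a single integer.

Step 1: cell (1,2)='T' (+3 fires, +1 burnt)
Step 2: cell (1,2)='T' (+4 fires, +3 burnt)
Step 3: cell (1,2)='F' (+3 fires, +4 burnt)
  -> target ignites at step 3
Step 4: cell (1,2)='.' (+5 fires, +3 burnt)
Step 5: cell (1,2)='.' (+5 fires, +5 burnt)
Step 6: cell (1,2)='.' (+3 fires, +5 burnt)
Step 7: cell (1,2)='.' (+2 fires, +3 burnt)
Step 8: cell (1,2)='.' (+0 fires, +2 burnt)
  fire out at step 8

3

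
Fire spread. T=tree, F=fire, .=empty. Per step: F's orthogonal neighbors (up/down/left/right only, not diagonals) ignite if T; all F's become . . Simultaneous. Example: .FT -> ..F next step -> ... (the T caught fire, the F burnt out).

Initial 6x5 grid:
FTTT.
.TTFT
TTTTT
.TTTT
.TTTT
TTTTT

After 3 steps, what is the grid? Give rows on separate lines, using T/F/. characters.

Step 1: 5 trees catch fire, 2 burn out
  .FTF.
  .TF.F
  TTTFT
  .TTTT
  .TTTT
  TTTTT
Step 2: 5 trees catch fire, 5 burn out
  ..F..
  .F...
  TTF.F
  .TTFT
  .TTTT
  TTTTT
Step 3: 4 trees catch fire, 5 burn out
  .....
  .....
  TF...
  .TF.F
  .TTFT
  TTTTT

.....
.....
TF...
.TF.F
.TTFT
TTTTT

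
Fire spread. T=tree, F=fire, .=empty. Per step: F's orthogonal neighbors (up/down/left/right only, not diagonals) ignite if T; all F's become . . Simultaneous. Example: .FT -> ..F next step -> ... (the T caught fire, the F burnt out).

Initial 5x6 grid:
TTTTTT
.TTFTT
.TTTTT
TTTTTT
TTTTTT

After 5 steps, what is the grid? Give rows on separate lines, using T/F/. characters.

Step 1: 4 trees catch fire, 1 burn out
  TTTFTT
  .TF.FT
  .TTFTT
  TTTTTT
  TTTTTT
Step 2: 7 trees catch fire, 4 burn out
  TTF.FT
  .F...F
  .TF.FT
  TTTFTT
  TTTTTT
Step 3: 7 trees catch fire, 7 burn out
  TF...F
  ......
  .F...F
  TTF.FT
  TTTFTT
Step 4: 5 trees catch fire, 7 burn out
  F.....
  ......
  ......
  TF...F
  TTF.FT
Step 5: 3 trees catch fire, 5 burn out
  ......
  ......
  ......
  F.....
  TF...F

......
......
......
F.....
TF...F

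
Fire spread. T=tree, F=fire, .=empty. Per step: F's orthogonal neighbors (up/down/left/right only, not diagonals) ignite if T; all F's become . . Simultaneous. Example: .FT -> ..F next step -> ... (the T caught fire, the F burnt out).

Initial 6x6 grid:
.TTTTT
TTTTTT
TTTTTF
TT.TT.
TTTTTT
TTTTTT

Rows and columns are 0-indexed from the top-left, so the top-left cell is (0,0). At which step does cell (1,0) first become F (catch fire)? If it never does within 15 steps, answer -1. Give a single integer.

Step 1: cell (1,0)='T' (+2 fires, +1 burnt)
Step 2: cell (1,0)='T' (+4 fires, +2 burnt)
Step 3: cell (1,0)='T' (+5 fires, +4 burnt)
Step 4: cell (1,0)='T' (+6 fires, +5 burnt)
Step 5: cell (1,0)='T' (+7 fires, +6 burnt)
Step 6: cell (1,0)='F' (+5 fires, +7 burnt)
  -> target ignites at step 6
Step 7: cell (1,0)='.' (+2 fires, +5 burnt)
Step 8: cell (1,0)='.' (+1 fires, +2 burnt)
Step 9: cell (1,0)='.' (+0 fires, +1 burnt)
  fire out at step 9

6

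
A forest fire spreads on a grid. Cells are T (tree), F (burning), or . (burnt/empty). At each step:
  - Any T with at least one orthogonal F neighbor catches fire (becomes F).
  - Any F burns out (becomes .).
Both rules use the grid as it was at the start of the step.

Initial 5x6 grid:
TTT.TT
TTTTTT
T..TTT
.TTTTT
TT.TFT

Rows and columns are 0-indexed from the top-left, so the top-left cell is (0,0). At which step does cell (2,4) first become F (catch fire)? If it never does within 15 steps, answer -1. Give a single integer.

Step 1: cell (2,4)='T' (+3 fires, +1 burnt)
Step 2: cell (2,4)='F' (+3 fires, +3 burnt)
  -> target ignites at step 2
Step 3: cell (2,4)='.' (+4 fires, +3 burnt)
Step 4: cell (2,4)='.' (+4 fires, +4 burnt)
Step 5: cell (2,4)='.' (+3 fires, +4 burnt)
Step 6: cell (2,4)='.' (+3 fires, +3 burnt)
Step 7: cell (2,4)='.' (+2 fires, +3 burnt)
Step 8: cell (2,4)='.' (+2 fires, +2 burnt)
Step 9: cell (2,4)='.' (+0 fires, +2 burnt)
  fire out at step 9

2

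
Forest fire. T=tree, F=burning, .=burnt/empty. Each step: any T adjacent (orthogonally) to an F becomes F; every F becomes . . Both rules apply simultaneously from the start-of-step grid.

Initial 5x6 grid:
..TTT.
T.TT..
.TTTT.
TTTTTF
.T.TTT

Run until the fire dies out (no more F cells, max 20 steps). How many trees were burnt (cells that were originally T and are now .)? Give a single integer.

Answer: 18

Derivation:
Step 1: +2 fires, +1 burnt (F count now 2)
Step 2: +3 fires, +2 burnt (F count now 3)
Step 3: +3 fires, +3 burnt (F count now 3)
Step 4: +3 fires, +3 burnt (F count now 3)
Step 5: +5 fires, +3 burnt (F count now 5)
Step 6: +2 fires, +5 burnt (F count now 2)
Step 7: +0 fires, +2 burnt (F count now 0)
Fire out after step 7
Initially T: 19, now '.': 29
Total burnt (originally-T cells now '.'): 18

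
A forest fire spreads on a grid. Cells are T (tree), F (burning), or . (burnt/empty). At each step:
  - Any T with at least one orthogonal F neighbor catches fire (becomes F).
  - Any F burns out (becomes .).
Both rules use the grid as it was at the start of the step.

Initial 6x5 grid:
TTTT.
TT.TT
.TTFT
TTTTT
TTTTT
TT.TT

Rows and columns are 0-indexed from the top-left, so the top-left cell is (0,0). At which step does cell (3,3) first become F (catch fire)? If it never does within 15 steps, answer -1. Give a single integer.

Step 1: cell (3,3)='F' (+4 fires, +1 burnt)
  -> target ignites at step 1
Step 2: cell (3,3)='.' (+6 fires, +4 burnt)
Step 3: cell (3,3)='.' (+6 fires, +6 burnt)
Step 4: cell (3,3)='.' (+5 fires, +6 burnt)
Step 5: cell (3,3)='.' (+3 fires, +5 burnt)
Step 6: cell (3,3)='.' (+1 fires, +3 burnt)
Step 7: cell (3,3)='.' (+0 fires, +1 burnt)
  fire out at step 7

1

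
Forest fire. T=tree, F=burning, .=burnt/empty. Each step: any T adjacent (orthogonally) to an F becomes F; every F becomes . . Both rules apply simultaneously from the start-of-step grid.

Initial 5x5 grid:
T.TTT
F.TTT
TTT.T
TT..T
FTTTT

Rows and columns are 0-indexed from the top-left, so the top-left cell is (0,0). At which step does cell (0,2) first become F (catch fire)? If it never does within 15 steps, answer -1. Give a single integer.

Step 1: cell (0,2)='T' (+4 fires, +2 burnt)
Step 2: cell (0,2)='T' (+3 fires, +4 burnt)
Step 3: cell (0,2)='T' (+2 fires, +3 burnt)
Step 4: cell (0,2)='T' (+2 fires, +2 burnt)
Step 5: cell (0,2)='F' (+3 fires, +2 burnt)
  -> target ignites at step 5
Step 6: cell (0,2)='.' (+3 fires, +3 burnt)
Step 7: cell (0,2)='.' (+1 fires, +3 burnt)
Step 8: cell (0,2)='.' (+0 fires, +1 burnt)
  fire out at step 8

5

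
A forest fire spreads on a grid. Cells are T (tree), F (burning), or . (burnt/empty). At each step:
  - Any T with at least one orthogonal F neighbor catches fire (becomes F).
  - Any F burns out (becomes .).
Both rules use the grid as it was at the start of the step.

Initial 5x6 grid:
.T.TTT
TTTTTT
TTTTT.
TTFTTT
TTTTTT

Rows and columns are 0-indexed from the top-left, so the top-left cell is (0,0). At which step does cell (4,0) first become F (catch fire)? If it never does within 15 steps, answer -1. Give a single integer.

Step 1: cell (4,0)='T' (+4 fires, +1 burnt)
Step 2: cell (4,0)='T' (+7 fires, +4 burnt)
Step 3: cell (4,0)='F' (+7 fires, +7 burnt)
  -> target ignites at step 3
Step 4: cell (4,0)='.' (+5 fires, +7 burnt)
Step 5: cell (4,0)='.' (+2 fires, +5 burnt)
Step 6: cell (4,0)='.' (+1 fires, +2 burnt)
Step 7: cell (4,0)='.' (+0 fires, +1 burnt)
  fire out at step 7

3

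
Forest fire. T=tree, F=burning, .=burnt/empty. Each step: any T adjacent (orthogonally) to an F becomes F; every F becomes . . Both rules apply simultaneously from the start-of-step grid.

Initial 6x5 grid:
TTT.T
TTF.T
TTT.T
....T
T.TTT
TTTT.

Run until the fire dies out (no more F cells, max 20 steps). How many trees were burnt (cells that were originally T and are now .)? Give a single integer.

Answer: 8

Derivation:
Step 1: +3 fires, +1 burnt (F count now 3)
Step 2: +3 fires, +3 burnt (F count now 3)
Step 3: +2 fires, +3 burnt (F count now 2)
Step 4: +0 fires, +2 burnt (F count now 0)
Fire out after step 4
Initially T: 20, now '.': 18
Total burnt (originally-T cells now '.'): 8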